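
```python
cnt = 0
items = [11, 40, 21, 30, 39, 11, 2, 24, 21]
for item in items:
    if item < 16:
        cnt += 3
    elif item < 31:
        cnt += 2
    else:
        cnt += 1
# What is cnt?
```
Trace:
  cnt=0
  cnt=3, item=11
  cnt=4, item=40
  cnt=6, item=21
  cnt=8, item=30
  cnt=9, item=39
  cnt=12, item=11
  cnt=15, item=2
  cnt=17, item=24
  cnt=19, item=21

Final answer: 19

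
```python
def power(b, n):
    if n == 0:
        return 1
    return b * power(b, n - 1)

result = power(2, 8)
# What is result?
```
Call trace:
power(b=2, n=8)
  power(b=2, n=7)
    power(b=2, n=6)
      power(b=2, n=5)
        power(b=2, n=4)
          power(b=2, n=3)
            power(b=2, n=2)
              power(b=2, n=1)
                power(b=2, n=0)
                -> return 1
              -> return 2
            -> return 4
          -> return 8
        -> return 16
      -> return 32
    -> return 64
  -> return 128
-> return 256

Final answer: 256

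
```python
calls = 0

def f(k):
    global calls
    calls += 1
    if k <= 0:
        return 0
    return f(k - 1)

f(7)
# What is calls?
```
Call trace:
f(k=7)
  f(k=6)
    f(k=5)
      f(k=4)
        f(k=3)
          f(k=2)
            f(k=1)
              f(k=0)
              -> return 0
            -> return 0
          -> return 0
        -> return 0
      -> return 0
    -> return 0
  -> return 0
-> return 0

calls is incremented once per call. f is entered once for each k = 7, 6, 5, 4, 3, 2, 1, 0 (the k <= 0 call returns without recursing), i.e. 7 + 1 calls.
calls = 8

Final answer: 8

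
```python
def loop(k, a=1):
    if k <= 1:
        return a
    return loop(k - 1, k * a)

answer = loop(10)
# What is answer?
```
Call trace:
loop(k=10, a=1)
  loop(k=9, a=10)
    loop(k=8, a=90)
      loop(k=7, a=720)
        loop(k=6, a=5040)
          loop(k=5, a=30240)
            loop(k=4, a=151200)
              loop(k=3, a=604800)
                loop(k=2, a=1814400)
                  loop(k=1, a=3628800)
                  -> return 3628800
                -> return 3628800
              -> return 3628800
            -> return 3628800
          -> return 3628800
        -> return 3628800
      -> return 3628800
    -> return 3628800
  -> return 3628800
-> return 3628800

Final answer: 3628800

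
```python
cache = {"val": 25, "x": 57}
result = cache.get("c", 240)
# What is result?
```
Trace:
  cache={'val': 25, 'x': 57}
  cache={'val': 25, 'x': 57}, result=240

Final answer: 240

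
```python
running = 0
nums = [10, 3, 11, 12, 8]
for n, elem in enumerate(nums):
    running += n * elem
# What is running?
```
Trace:
  running=0
  running=0, n=0, elem=10
  running=3, n=1, elem=3
  running=25, n=2, elem=11
  running=61, n=3, elem=12
  running=93, n=4, elem=8

Final answer: 93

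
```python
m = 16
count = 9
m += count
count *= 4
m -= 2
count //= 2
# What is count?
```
Trace:
  m=16
  m=16, count=9
  m=25, count=9
  m=25, count=36
  m=23, count=36
  m=23, count=18

Final answer: 18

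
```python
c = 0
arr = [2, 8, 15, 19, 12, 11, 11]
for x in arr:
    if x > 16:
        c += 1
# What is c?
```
Trace:
  c=0
  c=0, x=2
  c=0, x=8
  c=0, x=15
  c=1, x=19
  c=1, x=12
  c=1, x=11
  c=1, x=11

Final answer: 1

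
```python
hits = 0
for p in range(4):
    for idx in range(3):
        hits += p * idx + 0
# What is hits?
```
Trace:
  hits=0
  hits=0, p=0, idx=0
  hits=0, p=0, idx=1
  hits=0, p=0, idx=2
  hits=0, p=1, idx=0
  hits=1, p=1, idx=1
  hits=3, p=1, idx=2
  hits=3, p=2, idx=0
  hits=5, p=2, idx=1
  hits=9, p=2, idx=2
  hits=9, p=3, idx=0
  hits=12, p=3, idx=1
  hits=18, p=3, idx=2

Final answer: 18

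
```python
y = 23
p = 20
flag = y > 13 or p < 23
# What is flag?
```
Trace:
  y=23
  y=23, p=20
  y=23, p=20, flag=True

Final answer: True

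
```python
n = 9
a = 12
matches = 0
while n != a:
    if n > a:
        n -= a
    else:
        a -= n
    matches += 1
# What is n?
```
Trace:
  n=9
  n=9, a=12
  n=9, a=12, matches=0
  n=9, a=3, matches=1
  n=6, a=3, matches=2
  n=3, a=3, matches=3

Final answer: 3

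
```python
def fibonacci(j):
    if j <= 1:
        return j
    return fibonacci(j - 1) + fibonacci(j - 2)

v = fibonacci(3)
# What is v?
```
Call trace:
fibonacci(j=3)
  fibonacci(j=2)
    fibonacci(j=1)
    -> return 1
    fibonacci(j=0)
    -> return 0
  -> return 1
  fibonacci(j=1)
  -> return 1
-> return 2

Final answer: 2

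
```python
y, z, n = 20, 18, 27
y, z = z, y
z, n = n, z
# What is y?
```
Trace:
  y=20, z=18, n=27
  y=18, z=20, n=27
  y=18, z=27, n=20

Final answer: 18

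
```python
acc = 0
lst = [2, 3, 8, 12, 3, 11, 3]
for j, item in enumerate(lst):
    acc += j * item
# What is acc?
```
Trace:
  acc=0
  acc=0, j=0, item=2
  acc=3, j=1, item=3
  acc=19, j=2, item=8
  acc=55, j=3, item=12
  acc=67, j=4, item=3
  acc=122, j=5, item=11
  acc=140, j=6, item=3

Final answer: 140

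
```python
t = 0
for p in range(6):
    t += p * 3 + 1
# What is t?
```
Trace:
  t=0
  t=1, p=0
  t=5, p=1
  t=12, p=2
  t=22, p=3
  t=35, p=4
  t=51, p=5

Final answer: 51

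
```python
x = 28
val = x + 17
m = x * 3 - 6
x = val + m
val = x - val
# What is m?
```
Trace:
  x=28
  x=28, val=45
  x=28, val=45, m=78
  x=123, val=45, m=78
  x=123, val=78, m=78

Final answer: 78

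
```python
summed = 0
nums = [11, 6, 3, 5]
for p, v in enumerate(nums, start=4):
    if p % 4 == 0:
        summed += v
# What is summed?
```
Trace:
  summed=0
  summed=11, p=4, v=11
  summed=11, p=5, v=6
  summed=11, p=6, v=3
  summed=11, p=7, v=5

Final answer: 11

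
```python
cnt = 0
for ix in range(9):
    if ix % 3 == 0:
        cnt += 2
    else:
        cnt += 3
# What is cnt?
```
Trace:
  cnt=0
  cnt=2, ix=0
  cnt=5, ix=1
  cnt=8, ix=2
  cnt=10, ix=3
  cnt=13, ix=4
  cnt=16, ix=5
  cnt=18, ix=6
  cnt=21, ix=7
  cnt=24, ix=8

Final answer: 24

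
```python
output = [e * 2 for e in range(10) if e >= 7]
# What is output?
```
Trace:
  e=0
  e=1
  e=2
  e=3
  e=4
  e=5
  e=6
  e=7
  e=8
  e=9
  output=[14, 16, 18]

Final answer: [14, 16, 18]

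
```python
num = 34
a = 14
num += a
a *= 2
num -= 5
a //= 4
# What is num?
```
Trace:
  num=34
  num=34, a=14
  num=48, a=14
  num=48, a=28
  num=43, a=28
  num=43, a=7

Final answer: 43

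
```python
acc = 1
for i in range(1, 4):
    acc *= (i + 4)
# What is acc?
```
Trace:
  acc=1
  acc=5, i=1
  acc=30, i=2
  acc=210, i=3

Final answer: 210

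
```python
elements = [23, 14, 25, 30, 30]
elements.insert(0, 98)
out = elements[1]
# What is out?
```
Trace:
  elements=[23, 14, 25, 30, 30]
  elements=[98, 23, 14, 25, 30, 30]
  elements=[98, 23, 14, 25, 30, 30], out=23

Final answer: 23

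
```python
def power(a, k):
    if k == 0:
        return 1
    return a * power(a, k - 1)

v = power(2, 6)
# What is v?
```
Call trace:
power(a=2, k=6)
  power(a=2, k=5)
    power(a=2, k=4)
      power(a=2, k=3)
        power(a=2, k=2)
          power(a=2, k=1)
            power(a=2, k=0)
            -> return 1
          -> return 2
        -> return 4
      -> return 8
    -> return 16
  -> return 32
-> return 64

Final answer: 64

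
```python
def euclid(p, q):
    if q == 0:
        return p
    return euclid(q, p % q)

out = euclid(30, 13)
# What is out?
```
Call trace:
euclid(p=30, q=13)
  euclid(p=13, q=4)
    euclid(p=4, q=1)
      euclid(p=1, q=0)
      -> return 1
    -> return 1
  -> return 1
-> return 1

Final answer: 1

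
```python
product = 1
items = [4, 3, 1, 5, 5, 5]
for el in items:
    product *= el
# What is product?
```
Trace:
  product=1
  product=4, el=4
  product=12, el=3
  product=12, el=1
  product=60, el=5
  product=300, el=5
  product=1500, el=5

Final answer: 1500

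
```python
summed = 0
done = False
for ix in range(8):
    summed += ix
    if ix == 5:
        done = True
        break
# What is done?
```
Trace:
  summed=0
  summed=0, done=False
  summed=0, done=False, ix=0
  summed=1, done=False, ix=1
  summed=3, done=False, ix=2
  summed=6, done=False, ix=3
  summed=10, done=False, ix=4
  summed=15, done=True, ix=5

Final answer: True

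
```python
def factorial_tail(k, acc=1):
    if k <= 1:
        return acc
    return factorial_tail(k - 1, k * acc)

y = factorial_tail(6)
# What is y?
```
Call trace:
factorial_tail(k=6, acc=1)
  factorial_tail(k=5, acc=6)
    factorial_tail(k=4, acc=30)
      factorial_tail(k=3, acc=120)
        factorial_tail(k=2, acc=360)
          factorial_tail(k=1, acc=720)
          -> return 720
        -> return 720
      -> return 720
    -> return 720
  -> return 720
-> return 720

Final answer: 720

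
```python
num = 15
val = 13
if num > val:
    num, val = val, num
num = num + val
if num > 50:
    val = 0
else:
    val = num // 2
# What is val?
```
Trace:
  num=15
  num=15, val=13
  num=13, val=15
  num=28, val=15
  num=28, val=14

Final answer: 14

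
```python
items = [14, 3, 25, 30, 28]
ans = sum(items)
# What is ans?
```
Trace:
  items=[14, 3, 25, 30, 28]
  items=[14, 3, 25, 30, 28], ans=100

Final answer: 100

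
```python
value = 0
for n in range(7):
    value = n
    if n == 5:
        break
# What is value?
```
Trace:
  value=0
  value=0, n=0
  value=1, n=1
  value=2, n=2
  value=3, n=3
  value=4, n=4
  value=5, n=5

Final answer: 5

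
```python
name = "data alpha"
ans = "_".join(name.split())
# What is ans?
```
Trace:
  name='data alpha'
  name='data alpha', ans='data_alpha'

Final answer: 'data_alpha'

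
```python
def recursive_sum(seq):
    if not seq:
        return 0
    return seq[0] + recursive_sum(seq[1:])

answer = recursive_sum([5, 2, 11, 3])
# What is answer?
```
Call trace:
recursive_sum(seq=[5, 2, 11, 3])
  recursive_sum(seq=[2, 11, 3])
    recursive_sum(seq=[11, 3])
      recursive_sum(seq=[3])
        recursive_sum(seq=[])
        -> return 0
      -> return 3
    -> return 14
  -> return 16
-> return 21

Final answer: 21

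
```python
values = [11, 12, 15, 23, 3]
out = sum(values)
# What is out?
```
Trace:
  values=[11, 12, 15, 23, 3]
  values=[11, 12, 15, 23, 3], out=64

Final answer: 64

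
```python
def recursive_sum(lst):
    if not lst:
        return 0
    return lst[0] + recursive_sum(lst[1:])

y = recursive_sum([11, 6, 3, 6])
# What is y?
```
Call trace:
recursive_sum(lst=[11, 6, 3, 6])
  recursive_sum(lst=[6, 3, 6])
    recursive_sum(lst=[3, 6])
      recursive_sum(lst=[6])
        recursive_sum(lst=[])
        -> return 0
      -> return 6
    -> return 9
  -> return 15
-> return 26

Final answer: 26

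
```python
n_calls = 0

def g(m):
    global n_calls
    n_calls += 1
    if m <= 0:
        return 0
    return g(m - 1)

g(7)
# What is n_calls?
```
Call trace:
g(m=7)
  g(m=6)
    g(m=5)
      g(m=4)
        g(m=3)
          g(m=2)
            g(m=1)
              g(m=0)
              -> return 0
            -> return 0
          -> return 0
        -> return 0
      -> return 0
    -> return 0
  -> return 0
-> return 0

n_calls is incremented once per call. g is entered once for each m = 7, 6, 5, 4, 3, 2, 1, 0 (the m <= 0 call returns without recursing), i.e. 7 + 1 calls.
n_calls = 8

Final answer: 8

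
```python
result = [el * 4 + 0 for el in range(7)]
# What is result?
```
Trace:
  el=0
  el=1
  el=2
  el=3
  el=4
  el=5
  el=6
  result=[0, 4, 8, 12, 16, 20, 24]

Final answer: [0, 4, 8, 12, 16, 20, 24]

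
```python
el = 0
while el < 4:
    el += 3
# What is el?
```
Trace:
  el=0
  el=3
  el=6

Final answer: 6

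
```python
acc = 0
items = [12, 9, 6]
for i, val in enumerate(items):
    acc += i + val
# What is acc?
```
Trace:
  acc=0
  acc=12, i=0, val=12
  acc=22, i=1, val=9
  acc=30, i=2, val=6

Final answer: 30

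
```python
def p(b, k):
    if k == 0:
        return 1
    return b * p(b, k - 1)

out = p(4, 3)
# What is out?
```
Call trace:
p(b=4, k=3)
  p(b=4, k=2)
    p(b=4, k=1)
      p(b=4, k=0)
      -> return 1
    -> return 4
  -> return 16
-> return 64

Final answer: 64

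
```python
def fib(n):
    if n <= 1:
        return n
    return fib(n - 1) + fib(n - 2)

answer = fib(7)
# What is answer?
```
Call trace (a repeated sub-call is expanded the first time; later identical calls just restate its return value):
fib(n=7)
  fib(n=6)
    fib(n=5)
      fib(n=4)
        fib(n=3)
          fib(n=2)
            fib(n=1)
            -> return 1
            fib(n=0)
            -> return 0
          -> return 1
          fib(n=1)
          -> return 1
        -> return 2
        fib(n=2) -> return 1  (same call as traced above)
      -> return 3
      fib(n=3) -> return 2  (same call as traced above)
    -> return 5
    fib(n=4) -> return 3  (same call as traced above)
  -> return 8
  fib(n=5) -> return 5  (same call as traced above)
-> return 13

Final answer: 13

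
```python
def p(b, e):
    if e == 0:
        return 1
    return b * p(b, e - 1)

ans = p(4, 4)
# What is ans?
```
Call trace:
p(b=4, e=4)
  p(b=4, e=3)
    p(b=4, e=2)
      p(b=4, e=1)
        p(b=4, e=0)
        -> return 1
      -> return 4
    -> return 16
  -> return 64
-> return 256

Final answer: 256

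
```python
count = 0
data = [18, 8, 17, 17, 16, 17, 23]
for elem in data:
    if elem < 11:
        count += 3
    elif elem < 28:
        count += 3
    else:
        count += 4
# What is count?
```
Trace:
  count=0
  count=3, elem=18
  count=6, elem=8
  count=9, elem=17
  count=12, elem=17
  count=15, elem=16
  count=18, elem=17
  count=21, elem=23

Final answer: 21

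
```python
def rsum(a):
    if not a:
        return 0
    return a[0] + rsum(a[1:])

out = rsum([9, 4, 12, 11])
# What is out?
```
Call trace:
rsum(a=[9, 4, 12, 11])
  rsum(a=[4, 12, 11])
    rsum(a=[12, 11])
      rsum(a=[11])
        rsum(a=[])
        -> return 0
      -> return 11
    -> return 23
  -> return 27
-> return 36

Final answer: 36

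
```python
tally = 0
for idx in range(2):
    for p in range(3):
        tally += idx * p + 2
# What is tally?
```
Trace:
  tally=0
  tally=2, idx=0, p=0
  tally=4, idx=0, p=1
  tally=6, idx=0, p=2
  tally=8, idx=1, p=0
  tally=11, idx=1, p=1
  tally=15, idx=1, p=2

Final answer: 15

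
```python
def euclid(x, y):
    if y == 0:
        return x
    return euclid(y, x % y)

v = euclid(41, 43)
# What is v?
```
Call trace:
euclid(x=41, y=43)
  euclid(x=43, y=41)
    euclid(x=41, y=2)
      euclid(x=2, y=1)
        euclid(x=1, y=0)
        -> return 1
      -> return 1
    -> return 1
  -> return 1
-> return 1

Final answer: 1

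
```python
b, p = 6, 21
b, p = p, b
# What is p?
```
Trace:
  b=6, p=21
  b=21, p=6

Final answer: 6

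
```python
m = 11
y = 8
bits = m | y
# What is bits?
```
Trace:
  m=11
  m=11, y=8
  m=11, y=8, bits=11

Final answer: 11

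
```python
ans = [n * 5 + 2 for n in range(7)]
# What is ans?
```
Trace:
  n=0
  n=1
  n=2
  n=3
  n=4
  n=5
  n=6
  ans=[2, 7, 12, 17, 22, 27, 32]

Final answer: [2, 7, 12, 17, 22, 27, 32]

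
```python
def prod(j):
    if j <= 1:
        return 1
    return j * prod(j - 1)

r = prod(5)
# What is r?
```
Call trace:
prod(j=5)
  prod(j=4)
    prod(j=3)
      prod(j=2)
        prod(j=1)
        -> return 1
      -> return 2
    -> return 6
  -> return 24
-> return 120

Final answer: 120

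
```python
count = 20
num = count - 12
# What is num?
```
Trace:
  count=20
  count=20, num=8

Final answer: 8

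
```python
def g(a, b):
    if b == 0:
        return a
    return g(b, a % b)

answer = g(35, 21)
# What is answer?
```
Call trace:
g(a=35, b=21)
  g(a=21, b=14)
    g(a=14, b=7)
      g(a=7, b=0)
      -> return 7
    -> return 7
  -> return 7
-> return 7

Final answer: 7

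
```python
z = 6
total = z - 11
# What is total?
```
Trace:
  z=6
  z=6, total=-5

Final answer: -5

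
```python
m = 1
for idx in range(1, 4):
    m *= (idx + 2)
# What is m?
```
Trace:
  m=1
  m=3, idx=1
  m=12, idx=2
  m=60, idx=3

Final answer: 60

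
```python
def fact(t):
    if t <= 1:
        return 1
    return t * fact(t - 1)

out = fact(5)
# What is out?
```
Call trace:
fact(t=5)
  fact(t=4)
    fact(t=3)
      fact(t=2)
        fact(t=1)
        -> return 1
      -> return 2
    -> return 6
  -> return 24
-> return 120

Final answer: 120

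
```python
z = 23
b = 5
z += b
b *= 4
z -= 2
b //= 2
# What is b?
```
Trace:
  z=23
  z=23, b=5
  z=28, b=5
  z=28, b=20
  z=26, b=20
  z=26, b=10

Final answer: 10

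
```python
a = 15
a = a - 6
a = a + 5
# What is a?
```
Trace:
  a=15
  a=9
  a=14

Final answer: 14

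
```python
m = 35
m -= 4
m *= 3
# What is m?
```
Trace:
  m=35
  m=31
  m=93

Final answer: 93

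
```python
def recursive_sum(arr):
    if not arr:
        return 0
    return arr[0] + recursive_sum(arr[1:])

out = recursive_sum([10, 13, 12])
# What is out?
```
Call trace:
recursive_sum(arr=[10, 13, 12])
  recursive_sum(arr=[13, 12])
    recursive_sum(arr=[12])
      recursive_sum(arr=[])
      -> return 0
    -> return 12
  -> return 25
-> return 35

Final answer: 35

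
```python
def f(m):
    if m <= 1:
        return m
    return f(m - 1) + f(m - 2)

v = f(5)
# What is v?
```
Call trace (a repeated sub-call is expanded the first time; later identical calls just restate its return value):
f(m=5)
  f(m=4)
    f(m=3)
      f(m=2)
        f(m=1)
        -> return 1
        f(m=0)
        -> return 0
      -> return 1
      f(m=1)
      -> return 1
    -> return 2
    f(m=2) -> return 1  (same call as traced above)
  -> return 3
  f(m=3) -> return 2  (same call as traced above)
-> return 5

Final answer: 5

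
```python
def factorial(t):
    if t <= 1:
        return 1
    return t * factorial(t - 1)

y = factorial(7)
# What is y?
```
Call trace:
factorial(t=7)
  factorial(t=6)
    factorial(t=5)
      factorial(t=4)
        factorial(t=3)
          factorial(t=2)
            factorial(t=1)
            -> return 1
          -> return 2
        -> return 6
      -> return 24
    -> return 120
  -> return 720
-> return 5040

Final answer: 5040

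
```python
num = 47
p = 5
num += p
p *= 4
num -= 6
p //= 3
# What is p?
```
Trace:
  num=47
  num=47, p=5
  num=52, p=5
  num=52, p=20
  num=46, p=20
  num=46, p=6

Final answer: 6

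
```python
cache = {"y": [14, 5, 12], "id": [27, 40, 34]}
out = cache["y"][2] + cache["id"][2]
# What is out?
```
Trace:
  cache={'y': [14, 5, 12], 'id': [27, 40, 34]}
  cache={'y': [14, 5, 12], 'id': [27, 40, 34]}, out=46

Final answer: 46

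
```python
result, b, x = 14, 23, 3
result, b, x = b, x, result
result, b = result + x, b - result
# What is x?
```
Trace:
  result=14, b=23, x=3
  result=23, b=3, x=14
  result=37, b=-20, x=14

Final answer: 14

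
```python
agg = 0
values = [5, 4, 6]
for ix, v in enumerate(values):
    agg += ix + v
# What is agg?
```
Trace:
  agg=0
  agg=5, ix=0, v=5
  agg=10, ix=1, v=4
  agg=18, ix=2, v=6

Final answer: 18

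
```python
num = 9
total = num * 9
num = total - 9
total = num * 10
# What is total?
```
Trace:
  num=9
  num=9, total=81
  num=72, total=81
  num=72, total=720

Final answer: 720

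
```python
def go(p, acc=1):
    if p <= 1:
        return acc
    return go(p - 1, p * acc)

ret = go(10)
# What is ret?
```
Call trace:
go(p=10, acc=1)
  go(p=9, acc=10)
    go(p=8, acc=90)
      go(p=7, acc=720)
        go(p=6, acc=5040)
          go(p=5, acc=30240)
            go(p=4, acc=151200)
              go(p=3, acc=604800)
                go(p=2, acc=1814400)
                  go(p=1, acc=3628800)
                  -> return 3628800
                -> return 3628800
              -> return 3628800
            -> return 3628800
          -> return 3628800
        -> return 3628800
      -> return 3628800
    -> return 3628800
  -> return 3628800
-> return 3628800

Final answer: 3628800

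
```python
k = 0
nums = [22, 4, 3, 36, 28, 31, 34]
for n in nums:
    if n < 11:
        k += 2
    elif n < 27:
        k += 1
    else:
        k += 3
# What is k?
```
Trace:
  k=0
  k=1, n=22
  k=3, n=4
  k=5, n=3
  k=8, n=36
  k=11, n=28
  k=14, n=31
  k=17, n=34

Final answer: 17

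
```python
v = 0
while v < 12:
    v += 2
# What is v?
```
Trace:
  v=0
  v=2
  v=4
  v=6
  v=8
  v=10
  v=12

Final answer: 12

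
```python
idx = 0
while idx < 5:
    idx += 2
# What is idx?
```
Trace:
  idx=0
  idx=2
  idx=4
  idx=6

Final answer: 6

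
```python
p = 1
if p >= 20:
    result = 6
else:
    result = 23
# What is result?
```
Trace:
  p=1
  p=1, result=23

Final answer: 23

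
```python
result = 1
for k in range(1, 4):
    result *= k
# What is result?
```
Trace:
  result=1
  result=1, k=1
  result=2, k=2
  result=6, k=3

Final answer: 6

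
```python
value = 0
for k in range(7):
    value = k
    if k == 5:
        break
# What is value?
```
Trace:
  value=0
  value=0, k=0
  value=1, k=1
  value=2, k=2
  value=3, k=3
  value=4, k=4
  value=5, k=5

Final answer: 5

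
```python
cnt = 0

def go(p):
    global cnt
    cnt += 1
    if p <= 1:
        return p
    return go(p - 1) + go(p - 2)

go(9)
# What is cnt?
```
Call trace (a repeated sub-call is expanded the first time; later identical calls just restate its return value):
go(p=9)
  go(p=8)
    go(p=7)
      go(p=6)
        go(p=5)
          go(p=4)
            go(p=3)
              go(p=2)
                go(p=1)
                -> return 1
                go(p=0)
                -> return 0
              -> return 1
              go(p=1)
              -> return 1
            -> return 2
            go(p=2) -> return 1  (same call as traced above)
          -> return 3
          go(p=3) -> return 2  (same call as traced above)
        -> return 5
        go(p=4) -> return 3  (same call as traced above)
      -> return 8
      go(p=5) -> return 5  (same call as traced above)
    -> return 13
    go(p=6) -> return 8  (same call as traced above)
  -> return 21
  go(p=7) -> return 13  (same call as traced above)
-> return 34

cnt is incremented once per call, so count the calls in each subtree. Let C(p) = number of calls made by go(p).
C(0) = C(1) = 1 (base case, no recursion); C(p) = 1 + C(p - 1) + C(p - 2) otherwise.
C(2) = 1 + C(1) + C(0) = 1 + 1 + 1 = 3
C(3) = 1 + C(2) + C(1) = 1 + 3 + 1 = 5
C(4) = 1 + C(3) + C(2) = 1 + 5 + 3 = 9
C(5) = 1 + C(4) + C(3) = 1 + 9 + 5 = 15
C(6) = 1 + C(5) + C(4) = 1 + 15 + 9 = 25
C(7) = 1 + C(6) + C(5) = 1 + 25 + 15 = 41
C(8) = 1 + C(7) + C(6) = 1 + 41 + 25 = 67
C(9) = 1 + C(8) + C(7) = 1 + 67 + 41 = 109
cnt = C(9) = 109

Final answer: 109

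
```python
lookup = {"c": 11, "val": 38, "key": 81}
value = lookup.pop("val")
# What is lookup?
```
Trace:
  lookup={'c': 11, 'val': 38, 'key': 81}
  lookup={'c': 11, 'key': 81}, value=38

Final answer: {'c': 11, 'key': 81}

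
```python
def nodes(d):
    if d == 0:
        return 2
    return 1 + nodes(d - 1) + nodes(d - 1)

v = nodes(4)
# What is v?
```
Call trace (a repeated sub-call is expanded the first time; later identical calls just restate its return value):
nodes(d=4)
  nodes(d=3)
    nodes(d=2)
      nodes(d=1)
        nodes(d=0)
        -> return 2
        nodes(d=0)
        -> return 2
      -> return 5
      nodes(d=1) -> return 5  (same call as traced above)
    -> return 11
    nodes(d=2) -> return 11  (same call as traced above)
  -> return 23
  nodes(d=3) -> return 23  (same call as traced above)
-> return 47

Final answer: 47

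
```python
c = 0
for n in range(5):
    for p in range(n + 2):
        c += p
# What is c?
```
Trace:
  c=0
  c=0, n=0, p=0
  c=1, n=0, p=1
  c=1, n=1, p=0
  c=2, n=1, p=1
  c=4, n=1, p=2
  c=4, n=2, p=0
  c=5, n=2, p=1
  c=7, n=2, p=2
  c=10, n=2, p=3
  c=10, n=3, p=0
  c=11, n=3, p=1
  c=13, n=3, p=2
  c=16, n=3, p=3
  c=20, n=3, p=4
  c=20, n=4, p=0
  c=21, n=4, p=1
  c=23, n=4, p=2
  c=26, n=4, p=3
  c=30, n=4, p=4
  c=35, n=4, p=5

Final answer: 35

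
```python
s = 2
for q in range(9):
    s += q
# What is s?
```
Trace:
  s=2
  s=2, q=0
  s=3, q=1
  s=5, q=2
  s=8, q=3
  s=12, q=4
  s=17, q=5
  s=23, q=6
  s=30, q=7
  s=38, q=8

Final answer: 38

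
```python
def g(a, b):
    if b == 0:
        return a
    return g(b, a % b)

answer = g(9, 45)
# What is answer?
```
Call trace:
g(a=9, b=45)
  g(a=45, b=9)
    g(a=9, b=0)
    -> return 9
  -> return 9
-> return 9

Final answer: 9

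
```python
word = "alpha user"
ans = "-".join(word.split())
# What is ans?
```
Trace:
  word='alpha user'
  word='alpha user', ans='alpha-user'

Final answer: 'alpha-user'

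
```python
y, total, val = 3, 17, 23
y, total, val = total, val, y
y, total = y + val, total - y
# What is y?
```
Trace:
  y=3, total=17, val=23
  y=17, total=23, val=3
  y=20, total=6, val=3

Final answer: 20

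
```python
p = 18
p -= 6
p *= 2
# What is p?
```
Trace:
  p=18
  p=12
  p=24

Final answer: 24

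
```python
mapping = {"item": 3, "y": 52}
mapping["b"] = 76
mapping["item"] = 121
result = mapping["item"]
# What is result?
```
Trace:
  mapping={'item': 3, 'y': 52}
  mapping={'item': 3, 'y': 52, 'b': 76}
  mapping={'item': 121, 'y': 52, 'b': 76}
  mapping={'item': 121, 'y': 52, 'b': 76}, result=121

Final answer: 121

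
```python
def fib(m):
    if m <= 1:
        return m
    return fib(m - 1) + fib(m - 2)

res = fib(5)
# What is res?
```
Call trace (a repeated sub-call is expanded the first time; later identical calls just restate its return value):
fib(m=5)
  fib(m=4)
    fib(m=3)
      fib(m=2)
        fib(m=1)
        -> return 1
        fib(m=0)
        -> return 0
      -> return 1
      fib(m=1)
      -> return 1
    -> return 2
    fib(m=2) -> return 1  (same call as traced above)
  -> return 3
  fib(m=3) -> return 2  (same call as traced above)
-> return 5

Final answer: 5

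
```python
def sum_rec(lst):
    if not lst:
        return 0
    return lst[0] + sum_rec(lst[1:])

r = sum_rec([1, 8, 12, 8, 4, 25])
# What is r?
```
Call trace:
sum_rec(lst=[1, 8, 12, 8, 4, 25])
  sum_rec(lst=[8, 12, 8, 4, 25])
    sum_rec(lst=[12, 8, 4, 25])
      sum_rec(lst=[8, 4, 25])
        sum_rec(lst=[4, 25])
          sum_rec(lst=[25])
            sum_rec(lst=[])
            -> return 0
          -> return 25
        -> return 29
      -> return 37
    -> return 49
  -> return 57
-> return 58

Final answer: 58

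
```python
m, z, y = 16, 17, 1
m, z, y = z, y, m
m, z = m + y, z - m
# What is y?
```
Trace:
  m=16, z=17, y=1
  m=17, z=1, y=16
  m=33, z=-16, y=16

Final answer: 16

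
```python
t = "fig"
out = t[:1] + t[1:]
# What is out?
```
Trace:
  t='fig'
  t='fig', out='fig'

Final answer: 'fig'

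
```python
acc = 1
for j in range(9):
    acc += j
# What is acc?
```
Trace:
  acc=1
  acc=1, j=0
  acc=2, j=1
  acc=4, j=2
  acc=7, j=3
  acc=11, j=4
  acc=16, j=5
  acc=22, j=6
  acc=29, j=7
  acc=37, j=8

Final answer: 37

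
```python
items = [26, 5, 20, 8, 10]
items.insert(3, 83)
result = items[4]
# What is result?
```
Trace:
  items=[26, 5, 20, 8, 10]
  items=[26, 5, 20, 83, 8, 10]
  items=[26, 5, 20, 83, 8, 10], result=8

Final answer: 8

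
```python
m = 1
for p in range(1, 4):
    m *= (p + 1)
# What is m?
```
Trace:
  m=1
  m=2, p=1
  m=6, p=2
  m=24, p=3

Final answer: 24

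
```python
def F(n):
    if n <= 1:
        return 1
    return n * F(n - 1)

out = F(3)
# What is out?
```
Call trace:
F(n=3)
  F(n=2)
    F(n=1)
    -> return 1
  -> return 2
-> return 6

Final answer: 6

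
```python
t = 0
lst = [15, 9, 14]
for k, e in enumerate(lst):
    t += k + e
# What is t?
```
Trace:
  t=0
  t=15, k=0, e=15
  t=25, k=1, e=9
  t=41, k=2, e=14

Final answer: 41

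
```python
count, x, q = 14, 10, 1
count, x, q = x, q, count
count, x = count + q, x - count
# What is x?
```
Trace:
  count=14, x=10, q=1
  count=10, x=1, q=14
  count=24, x=-9, q=14

Final answer: -9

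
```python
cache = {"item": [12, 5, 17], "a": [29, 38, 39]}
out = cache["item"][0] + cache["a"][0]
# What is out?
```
Trace:
  cache={'item': [12, 5, 17], 'a': [29, 38, 39]}
  cache={'item': [12, 5, 17], 'a': [29, 38, 39]}, out=41

Final answer: 41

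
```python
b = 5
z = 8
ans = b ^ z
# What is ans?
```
Trace:
  b=5
  b=5, z=8
  b=5, z=8, ans=13

Final answer: 13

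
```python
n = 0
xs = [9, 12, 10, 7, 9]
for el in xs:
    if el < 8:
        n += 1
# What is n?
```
Trace:
  n=0
  n=0, el=9
  n=0, el=12
  n=0, el=10
  n=1, el=7
  n=1, el=9

Final answer: 1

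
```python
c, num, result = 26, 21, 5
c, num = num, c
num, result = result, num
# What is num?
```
Trace:
  c=26, num=21, result=5
  c=21, num=26, result=5
  c=21, num=5, result=26

Final answer: 5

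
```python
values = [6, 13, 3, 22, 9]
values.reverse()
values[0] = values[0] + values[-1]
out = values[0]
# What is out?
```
Trace:
  values=[6, 13, 3, 22, 9]
  values=[9, 22, 3, 13, 6]
  values=[15, 22, 3, 13, 6]
  values=[15, 22, 3, 13, 6], out=15

Final answer: 15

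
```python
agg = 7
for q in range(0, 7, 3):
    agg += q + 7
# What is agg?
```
Trace:
  agg=7
  agg=14, q=0
  agg=24, q=3
  agg=37, q=6

Final answer: 37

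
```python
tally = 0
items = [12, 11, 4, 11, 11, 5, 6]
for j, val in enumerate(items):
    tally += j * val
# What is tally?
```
Trace:
  tally=0
  tally=0, j=0, val=12
  tally=11, j=1, val=11
  tally=19, j=2, val=4
  tally=52, j=3, val=11
  tally=96, j=4, val=11
  tally=121, j=5, val=5
  tally=157, j=6, val=6

Final answer: 157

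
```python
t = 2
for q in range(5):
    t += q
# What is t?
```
Trace:
  t=2
  t=2, q=0
  t=3, q=1
  t=5, q=2
  t=8, q=3
  t=12, q=4

Final answer: 12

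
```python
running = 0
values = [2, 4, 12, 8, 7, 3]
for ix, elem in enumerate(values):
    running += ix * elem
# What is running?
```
Trace:
  running=0
  running=0, ix=0, elem=2
  running=4, ix=1, elem=4
  running=28, ix=2, elem=12
  running=52, ix=3, elem=8
  running=80, ix=4, elem=7
  running=95, ix=5, elem=3

Final answer: 95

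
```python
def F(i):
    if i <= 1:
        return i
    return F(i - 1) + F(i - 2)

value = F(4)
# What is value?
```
Call trace (a repeated sub-call is expanded the first time; later identical calls just restate its return value):
F(i=4)
  F(i=3)
    F(i=2)
      F(i=1)
      -> return 1
      F(i=0)
      -> return 0
    -> return 1
    F(i=1)
    -> return 1
  -> return 2
  F(i=2) -> return 1  (same call as traced above)
-> return 3

Final answer: 3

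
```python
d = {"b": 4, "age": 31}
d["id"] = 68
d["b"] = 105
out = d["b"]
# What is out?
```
Trace:
  d={'b': 4, 'age': 31}
  d={'b': 4, 'age': 31, 'id': 68}
  d={'b': 105, 'age': 31, 'id': 68}
  d={'b': 105, 'age': 31, 'id': 68}, out=105

Final answer: 105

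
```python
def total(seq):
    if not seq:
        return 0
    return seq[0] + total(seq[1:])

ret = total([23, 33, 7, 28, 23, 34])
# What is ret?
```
Call trace:
total(seq=[23, 33, 7, 28, 23, 34])
  total(seq=[33, 7, 28, 23, 34])
    total(seq=[7, 28, 23, 34])
      total(seq=[28, 23, 34])
        total(seq=[23, 34])
          total(seq=[34])
            total(seq=[])
            -> return 0
          -> return 34
        -> return 57
      -> return 85
    -> return 92
  -> return 125
-> return 148

Final answer: 148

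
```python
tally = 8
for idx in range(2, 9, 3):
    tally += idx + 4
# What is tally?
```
Trace:
  tally=8
  tally=14, idx=2
  tally=23, idx=5
  tally=35, idx=8

Final answer: 35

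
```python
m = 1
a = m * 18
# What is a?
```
Trace:
  m=1
  m=1, a=18

Final answer: 18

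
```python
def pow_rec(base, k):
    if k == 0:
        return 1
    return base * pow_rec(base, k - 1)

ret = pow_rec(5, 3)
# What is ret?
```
Call trace:
pow_rec(base=5, k=3)
  pow_rec(base=5, k=2)
    pow_rec(base=5, k=1)
      pow_rec(base=5, k=0)
      -> return 1
    -> return 5
  -> return 25
-> return 125

Final answer: 125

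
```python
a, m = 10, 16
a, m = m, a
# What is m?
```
Trace:
  a=10, m=16
  a=16, m=10

Final answer: 10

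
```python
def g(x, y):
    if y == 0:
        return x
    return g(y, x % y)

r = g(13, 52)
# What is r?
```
Call trace:
g(x=13, y=52)
  g(x=52, y=13)
    g(x=13, y=0)
    -> return 13
  -> return 13
-> return 13

Final answer: 13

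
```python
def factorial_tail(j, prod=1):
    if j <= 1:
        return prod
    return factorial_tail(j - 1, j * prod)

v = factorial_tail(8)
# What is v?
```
Call trace:
factorial_tail(j=8, prod=1)
  factorial_tail(j=7, prod=8)
    factorial_tail(j=6, prod=56)
      factorial_tail(j=5, prod=336)
        factorial_tail(j=4, prod=1680)
          factorial_tail(j=3, prod=6720)
            factorial_tail(j=2, prod=20160)
              factorial_tail(j=1, prod=40320)
              -> return 40320
            -> return 40320
          -> return 40320
        -> return 40320
      -> return 40320
    -> return 40320
  -> return 40320
-> return 40320

Final answer: 40320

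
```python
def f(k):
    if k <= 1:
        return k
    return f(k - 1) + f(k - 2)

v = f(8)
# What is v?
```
Call trace (a repeated sub-call is expanded the first time; later identical calls just restate its return value):
f(k=8)
  f(k=7)
    f(k=6)
      f(k=5)
        f(k=4)
          f(k=3)
            f(k=2)
              f(k=1)
              -> return 1
              f(k=0)
              -> return 0
            -> return 1
            f(k=1)
            -> return 1
          -> return 2
          f(k=2) -> return 1  (same call as traced above)
        -> return 3
        f(k=3) -> return 2  (same call as traced above)
      -> return 5
      f(k=4) -> return 3  (same call as traced above)
    -> return 8
    f(k=5) -> return 5  (same call as traced above)
  -> return 13
  f(k=6) -> return 8  (same call as traced above)
-> return 21

Final answer: 21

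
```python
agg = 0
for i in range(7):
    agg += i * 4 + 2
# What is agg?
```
Trace:
  agg=0
  agg=2, i=0
  agg=8, i=1
  agg=18, i=2
  agg=32, i=3
  agg=50, i=4
  agg=72, i=5
  agg=98, i=6

Final answer: 98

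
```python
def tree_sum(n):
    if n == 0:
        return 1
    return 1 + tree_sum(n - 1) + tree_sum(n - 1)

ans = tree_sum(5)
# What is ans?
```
Call trace (a repeated sub-call is expanded the first time; later identical calls just restate its return value):
tree_sum(n=5)
  tree_sum(n=4)
    tree_sum(n=3)
      tree_sum(n=2)
        tree_sum(n=1)
          tree_sum(n=0)
          -> return 1
          tree_sum(n=0)
          -> return 1
        -> return 3
        tree_sum(n=1) -> return 3  (same call as traced above)
      -> return 7
      tree_sum(n=2) -> return 7  (same call as traced above)
    -> return 15
    tree_sum(n=3) -> return 15  (same call as traced above)
  -> return 31
  tree_sum(n=4) -> return 31  (same call as traced above)
-> return 63

Final answer: 63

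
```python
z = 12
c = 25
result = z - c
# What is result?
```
Trace:
  z=12
  z=12, c=25
  z=12, c=25, result=-13

Final answer: -13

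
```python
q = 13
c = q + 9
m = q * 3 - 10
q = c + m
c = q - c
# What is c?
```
Trace:
  q=13
  q=13, c=22
  q=13, c=22, m=29
  q=51, c=22, m=29
  q=51, c=29, m=29

Final answer: 29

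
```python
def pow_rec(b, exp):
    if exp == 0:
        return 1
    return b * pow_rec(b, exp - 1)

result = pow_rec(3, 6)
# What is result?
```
Call trace:
pow_rec(b=3, exp=6)
  pow_rec(b=3, exp=5)
    pow_rec(b=3, exp=4)
      pow_rec(b=3, exp=3)
        pow_rec(b=3, exp=2)
          pow_rec(b=3, exp=1)
            pow_rec(b=3, exp=0)
            -> return 1
          -> return 3
        -> return 9
      -> return 27
    -> return 81
  -> return 243
-> return 729

Final answer: 729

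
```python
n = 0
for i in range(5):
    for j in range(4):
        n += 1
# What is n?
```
Trace:
  n=0
  n=1, i=0, j=0
  n=2, i=0, j=1
  n=3, i=0, j=2
  n=4, i=0, j=3
  n=5, i=1, j=0
  n=6, i=1, j=1
  n=7, i=1, j=2
  n=8, i=1, j=3
  n=9, i=2, j=0
  n=10, i=2, j=1
  n=11, i=2, j=2
  n=12, i=2, j=3
  n=13, i=3, j=0
  n=14, i=3, j=1
  n=15, i=3, j=2
  n=16, i=3, j=3
  n=17, i=4, j=0
  n=18, i=4, j=1
  n=19, i=4, j=2
  n=20, i=4, j=3

Final answer: 20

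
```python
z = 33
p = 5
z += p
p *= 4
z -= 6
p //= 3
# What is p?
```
Trace:
  z=33
  z=33, p=5
  z=38, p=5
  z=38, p=20
  z=32, p=20
  z=32, p=6

Final answer: 6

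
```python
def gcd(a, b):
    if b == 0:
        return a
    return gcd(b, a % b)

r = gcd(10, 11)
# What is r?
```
Call trace:
gcd(a=10, b=11)
  gcd(a=11, b=10)
    gcd(a=10, b=1)
      gcd(a=1, b=0)
      -> return 1
    -> return 1
  -> return 1
-> return 1

Final answer: 1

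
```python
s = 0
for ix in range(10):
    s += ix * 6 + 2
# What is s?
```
Trace:
  s=0
  s=2, ix=0
  s=10, ix=1
  s=24, ix=2
  s=44, ix=3
  s=70, ix=4
  s=102, ix=5
  s=140, ix=6
  s=184, ix=7
  s=234, ix=8
  s=290, ix=9

Final answer: 290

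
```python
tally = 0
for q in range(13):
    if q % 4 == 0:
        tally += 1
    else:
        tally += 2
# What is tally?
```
Trace:
  tally=0
  tally=1, q=0
  tally=3, q=1
  tally=5, q=2
  tally=7, q=3
  tally=8, q=4
  tally=10, q=5
  tally=12, q=6
  tally=14, q=7
  tally=15, q=8
  tally=17, q=9
  tally=19, q=10
  tally=21, q=11
  tally=22, q=12

Final answer: 22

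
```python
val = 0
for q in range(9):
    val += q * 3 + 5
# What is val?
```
Trace:
  val=0
  val=5, q=0
  val=13, q=1
  val=24, q=2
  val=38, q=3
  val=55, q=4
  val=75, q=5
  val=98, q=6
  val=124, q=7
  val=153, q=8

Final answer: 153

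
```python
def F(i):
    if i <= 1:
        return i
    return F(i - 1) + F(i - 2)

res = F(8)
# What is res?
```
Call trace (a repeated sub-call is expanded the first time; later identical calls just restate its return value):
F(i=8)
  F(i=7)
    F(i=6)
      F(i=5)
        F(i=4)
          F(i=3)
            F(i=2)
              F(i=1)
              -> return 1
              F(i=0)
              -> return 0
            -> return 1
            F(i=1)
            -> return 1
          -> return 2
          F(i=2) -> return 1  (same call as traced above)
        -> return 3
        F(i=3) -> return 2  (same call as traced above)
      -> return 5
      F(i=4) -> return 3  (same call as traced above)
    -> return 8
    F(i=5) -> return 5  (same call as traced above)
  -> return 13
  F(i=6) -> return 8  (same call as traced above)
-> return 21

Final answer: 21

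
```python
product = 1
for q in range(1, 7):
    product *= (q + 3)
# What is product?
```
Trace:
  product=1
  product=4, q=1
  product=20, q=2
  product=120, q=3
  product=840, q=4
  product=6720, q=5
  product=60480, q=6

Final answer: 60480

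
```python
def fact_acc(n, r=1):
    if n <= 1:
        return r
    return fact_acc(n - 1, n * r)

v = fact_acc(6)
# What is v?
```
Call trace:
fact_acc(n=6, r=1)
  fact_acc(n=5, r=6)
    fact_acc(n=4, r=30)
      fact_acc(n=3, r=120)
        fact_acc(n=2, r=360)
          fact_acc(n=1, r=720)
          -> return 720
        -> return 720
      -> return 720
    -> return 720
  -> return 720
-> return 720

Final answer: 720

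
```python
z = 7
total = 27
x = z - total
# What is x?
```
Trace:
  z=7
  z=7, total=27
  z=7, total=27, x=-20

Final answer: -20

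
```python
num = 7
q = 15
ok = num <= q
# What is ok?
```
Trace:
  num=7
  num=7, q=15
  num=7, q=15, ok=True

Final answer: True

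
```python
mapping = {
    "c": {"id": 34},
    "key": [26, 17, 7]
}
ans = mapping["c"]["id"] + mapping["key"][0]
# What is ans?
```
Trace:
  mapping={'c': {'id': 34}, 'key': [26, 17, 7]}
  mapping={'c': {'id': 34}, 'key': [26, 17, 7]}, ans=60

Final answer: 60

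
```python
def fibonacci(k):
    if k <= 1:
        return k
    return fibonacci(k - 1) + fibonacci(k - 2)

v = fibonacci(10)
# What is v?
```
Call trace (a repeated sub-call is expanded the first time; later identical calls just restate its return value):
fibonacci(k=10)
  fibonacci(k=9)
    fibonacci(k=8)
      fibonacci(k=7)
        fibonacci(k=6)
          fibonacci(k=5)
            fibonacci(k=4)
              fibonacci(k=3)
                fibonacci(k=2)
                  fibonacci(k=1)
                  -> return 1
                  fibonacci(k=0)
                  -> return 0
                -> return 1
                fibonacci(k=1)
                -> return 1
              -> return 2
              fibonacci(k=2) -> return 1  (same call as traced above)
            -> return 3
            fibonacci(k=3) -> return 2  (same call as traced above)
          -> return 5
          fibonacci(k=4) -> return 3  (same call as traced above)
        -> return 8
        fibonacci(k=5) -> return 5  (same call as traced above)
      -> return 13
      fibonacci(k=6) -> return 8  (same call as traced above)
    -> return 21
    fibonacci(k=7) -> return 13  (same call as traced above)
  -> return 34
  fibonacci(k=8) -> return 21  (same call as traced above)
-> return 55

Final answer: 55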